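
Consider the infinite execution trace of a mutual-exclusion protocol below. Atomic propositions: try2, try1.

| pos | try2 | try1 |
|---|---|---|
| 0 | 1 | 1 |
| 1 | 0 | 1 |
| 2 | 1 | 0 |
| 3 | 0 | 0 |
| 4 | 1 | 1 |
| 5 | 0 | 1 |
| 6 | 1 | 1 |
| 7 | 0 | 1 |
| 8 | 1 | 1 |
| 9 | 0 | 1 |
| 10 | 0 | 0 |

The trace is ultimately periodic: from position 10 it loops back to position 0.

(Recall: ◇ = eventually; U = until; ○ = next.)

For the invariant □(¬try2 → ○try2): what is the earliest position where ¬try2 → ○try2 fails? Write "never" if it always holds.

9

Check ¬try2 → ○try2 at each position in order: 0 ✓, 1 ✓, 2 ✓, 3 ✓, 4 ✓, 5 ✓, 6 ✓, 7 ✓, 8 ✓.
At position 9 the labels are {try1} and the next position 10 has {}, so ¬try2 → ○try2 is false there. This is the first violation.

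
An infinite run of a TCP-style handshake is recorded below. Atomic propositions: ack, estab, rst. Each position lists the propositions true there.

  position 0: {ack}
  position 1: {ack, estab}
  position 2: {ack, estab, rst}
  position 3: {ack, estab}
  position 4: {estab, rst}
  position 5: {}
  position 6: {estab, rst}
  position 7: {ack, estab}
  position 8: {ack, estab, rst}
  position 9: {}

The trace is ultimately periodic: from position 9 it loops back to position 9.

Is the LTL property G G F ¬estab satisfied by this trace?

G F ¬estab holds at every position 0..9, and those are all positions ever visited, so G G F ¬estab holds.

Yes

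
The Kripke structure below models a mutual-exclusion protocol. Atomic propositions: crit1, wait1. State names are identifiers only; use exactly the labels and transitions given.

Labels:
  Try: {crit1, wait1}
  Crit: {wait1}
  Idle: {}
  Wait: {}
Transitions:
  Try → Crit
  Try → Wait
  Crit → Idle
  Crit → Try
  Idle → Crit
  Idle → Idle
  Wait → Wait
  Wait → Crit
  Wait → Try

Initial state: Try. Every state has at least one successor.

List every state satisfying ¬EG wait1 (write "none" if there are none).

States satisfying wait1: {Try, Crit}.
States satisfying EG wait1: {Try, Crit}.
States satisfying ¬EG wait1: {Idle, Wait}.

{Idle, Wait}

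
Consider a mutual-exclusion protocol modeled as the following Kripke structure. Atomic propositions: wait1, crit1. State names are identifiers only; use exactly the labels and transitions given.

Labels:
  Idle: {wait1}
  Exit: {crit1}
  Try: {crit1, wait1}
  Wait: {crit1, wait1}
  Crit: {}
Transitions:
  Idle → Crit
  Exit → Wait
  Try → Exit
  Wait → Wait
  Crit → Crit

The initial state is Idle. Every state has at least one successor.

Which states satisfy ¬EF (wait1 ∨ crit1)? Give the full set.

States satisfying wait1 ∨ crit1: {Idle, Exit, Try, Wait}.
States satisfying EF (wait1 ∨ crit1): {Idle, Exit, Try, Wait}.
States satisfying ¬EF (wait1 ∨ crit1): {Crit}.

{Crit}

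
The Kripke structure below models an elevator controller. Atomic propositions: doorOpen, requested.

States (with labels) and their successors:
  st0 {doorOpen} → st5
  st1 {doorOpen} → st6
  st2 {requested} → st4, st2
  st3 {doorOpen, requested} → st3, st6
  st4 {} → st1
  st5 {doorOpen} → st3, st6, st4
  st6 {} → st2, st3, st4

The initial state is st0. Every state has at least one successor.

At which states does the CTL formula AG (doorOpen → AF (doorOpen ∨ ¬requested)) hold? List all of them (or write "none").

States satisfying doorOpen → AF (doorOpen ∨ ¬requested): {st0, st1, st2, st3, st4, st5, st6}.
States satisfying AG (doorOpen → AF (doorOpen ∨ ¬requested)): {st0, st1, st2, st3, st4, st5, st6}.

{st0, st1, st2, st3, st4, st5, st6}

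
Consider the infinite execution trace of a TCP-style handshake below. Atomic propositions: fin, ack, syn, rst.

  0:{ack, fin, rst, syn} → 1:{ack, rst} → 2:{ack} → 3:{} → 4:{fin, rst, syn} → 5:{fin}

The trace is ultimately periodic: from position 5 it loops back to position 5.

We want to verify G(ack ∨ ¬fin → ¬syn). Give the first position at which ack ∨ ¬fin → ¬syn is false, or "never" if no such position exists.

0

At position 0 the labels are {ack, fin, rst, syn}, so ack ∨ ¬fin → ¬syn is false there. This is the first violation.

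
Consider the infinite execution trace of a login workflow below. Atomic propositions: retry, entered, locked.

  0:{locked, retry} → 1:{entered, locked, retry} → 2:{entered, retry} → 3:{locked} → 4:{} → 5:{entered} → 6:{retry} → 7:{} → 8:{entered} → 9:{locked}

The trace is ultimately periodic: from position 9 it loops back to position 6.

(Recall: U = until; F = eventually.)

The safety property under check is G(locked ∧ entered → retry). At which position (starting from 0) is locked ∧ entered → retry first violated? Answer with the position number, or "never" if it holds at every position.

locked ∧ entered → retry holds at every position 0..9, and those are all the positions the trace ever visits, so the invariant G(locked ∧ entered → retry) is never violated.

never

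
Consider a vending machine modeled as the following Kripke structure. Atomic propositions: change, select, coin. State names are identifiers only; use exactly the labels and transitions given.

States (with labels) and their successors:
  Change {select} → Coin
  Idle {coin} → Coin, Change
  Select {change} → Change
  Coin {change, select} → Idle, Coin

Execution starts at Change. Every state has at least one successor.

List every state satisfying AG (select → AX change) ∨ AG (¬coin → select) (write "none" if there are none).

States satisfying select → AX change: {Change, Idle, Select}.
States satisfying AG (select → AX change): ∅.
States satisfying ¬coin → select: {Change, Idle, Coin}.
States satisfying AG (¬coin → select): {Change, Idle, Coin}.
States satisfying AG (select → AX change) ∨ AG (¬coin → select): {Change, Idle, Coin}.

{Change, Idle, Coin}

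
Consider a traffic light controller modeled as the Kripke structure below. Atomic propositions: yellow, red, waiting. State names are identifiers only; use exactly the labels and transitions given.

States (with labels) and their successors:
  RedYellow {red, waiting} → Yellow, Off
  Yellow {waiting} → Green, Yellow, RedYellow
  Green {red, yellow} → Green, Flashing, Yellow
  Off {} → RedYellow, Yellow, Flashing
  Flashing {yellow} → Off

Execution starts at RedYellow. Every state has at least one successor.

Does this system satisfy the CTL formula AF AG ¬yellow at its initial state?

No

States satisfying AG ¬yellow: ∅.
States satisfying AF AG ¬yellow: ∅.
There is a path from RedYellow along which AG ¬yellow never holds.
RedYellow ∉ Sat(AF AG ¬yellow).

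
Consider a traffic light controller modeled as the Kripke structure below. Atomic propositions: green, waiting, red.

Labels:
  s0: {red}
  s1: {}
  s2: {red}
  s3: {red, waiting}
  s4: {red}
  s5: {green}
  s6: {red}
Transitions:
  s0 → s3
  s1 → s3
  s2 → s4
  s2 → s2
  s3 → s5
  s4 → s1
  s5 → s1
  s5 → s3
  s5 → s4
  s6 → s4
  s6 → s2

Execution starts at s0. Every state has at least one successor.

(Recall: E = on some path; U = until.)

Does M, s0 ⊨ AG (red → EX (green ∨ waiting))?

States satisfying red → EX (green ∨ waiting): {s0, s1, s3, s5}.
States satisfying AG (red → EX (green ∨ waiting)): ∅.
s4 is reachable from s0 and violates red → EX (green ∨ waiting), so AG fails at s0.
s0 ∉ Sat(AG (red → EX (green ∨ waiting))).

No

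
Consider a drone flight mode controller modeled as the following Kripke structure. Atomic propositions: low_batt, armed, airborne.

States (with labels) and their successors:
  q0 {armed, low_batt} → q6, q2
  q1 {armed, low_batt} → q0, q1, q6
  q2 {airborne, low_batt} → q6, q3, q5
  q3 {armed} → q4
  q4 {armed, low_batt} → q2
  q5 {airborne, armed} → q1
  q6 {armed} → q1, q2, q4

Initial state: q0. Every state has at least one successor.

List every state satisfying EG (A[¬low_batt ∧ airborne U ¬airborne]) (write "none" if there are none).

States satisfying A[¬low_batt ∧ airborne U ¬airborne]: {q0, q1, q3, q4, q5, q6}.
States satisfying EG (A[¬low_batt ∧ airborne U ¬airborne]): {q0, q1, q5, q6}.

{q0, q1, q5, q6}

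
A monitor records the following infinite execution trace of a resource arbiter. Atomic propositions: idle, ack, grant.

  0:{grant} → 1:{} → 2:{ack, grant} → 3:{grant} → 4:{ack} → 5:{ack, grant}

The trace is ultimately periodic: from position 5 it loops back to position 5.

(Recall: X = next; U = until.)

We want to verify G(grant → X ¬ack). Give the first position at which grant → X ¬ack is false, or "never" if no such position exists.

3

Check grant → X ¬ack at each position in order: 0 ✓, 1 ✓, 2 ✓.
At position 3 the labels are {grant} and the next position 4 has {ack}, so grant → X ¬ack is false there. This is the first violation.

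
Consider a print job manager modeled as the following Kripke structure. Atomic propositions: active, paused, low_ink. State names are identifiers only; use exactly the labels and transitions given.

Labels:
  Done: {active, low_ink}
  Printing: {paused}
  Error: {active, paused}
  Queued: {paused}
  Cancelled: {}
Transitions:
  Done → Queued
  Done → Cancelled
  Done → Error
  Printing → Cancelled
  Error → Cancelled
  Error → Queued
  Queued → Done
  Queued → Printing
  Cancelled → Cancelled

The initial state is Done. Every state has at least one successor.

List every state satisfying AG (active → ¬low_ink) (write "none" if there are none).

{Printing, Cancelled}

States satisfying active → ¬low_ink: {Printing, Error, Queued, Cancelled}.
States satisfying AG (active → ¬low_ink): {Printing, Cancelled}.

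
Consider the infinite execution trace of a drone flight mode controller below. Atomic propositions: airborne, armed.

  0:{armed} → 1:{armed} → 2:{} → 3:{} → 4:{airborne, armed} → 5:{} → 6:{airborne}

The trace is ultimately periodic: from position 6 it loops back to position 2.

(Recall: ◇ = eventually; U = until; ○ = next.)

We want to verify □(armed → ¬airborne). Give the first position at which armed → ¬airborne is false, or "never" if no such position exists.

Check armed → ¬airborne at each position in order: 0 ✓, 1 ✓, 2 ✓, 3 ✓.
At position 4 the labels are {airborne, armed}, so armed → ¬airborne is false there. This is the first violation.

4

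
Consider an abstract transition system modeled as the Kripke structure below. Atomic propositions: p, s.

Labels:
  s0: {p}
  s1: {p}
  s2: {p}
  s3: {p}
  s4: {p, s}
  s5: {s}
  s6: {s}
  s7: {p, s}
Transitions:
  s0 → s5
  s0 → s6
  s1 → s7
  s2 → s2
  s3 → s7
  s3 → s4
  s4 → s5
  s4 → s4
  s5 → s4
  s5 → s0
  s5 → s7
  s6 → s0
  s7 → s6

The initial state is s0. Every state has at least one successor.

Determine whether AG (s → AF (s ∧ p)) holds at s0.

No

States satisfying s → AF (s ∧ p): {s0, s1, s2, s3, s4, s7}.
States satisfying AG (s → AF (s ∧ p)): {s2}.
s5 is reachable from s0 and violates s → AF (s ∧ p), so AG fails at s0.
s0 ∉ Sat(AG (s → AF (s ∧ p))).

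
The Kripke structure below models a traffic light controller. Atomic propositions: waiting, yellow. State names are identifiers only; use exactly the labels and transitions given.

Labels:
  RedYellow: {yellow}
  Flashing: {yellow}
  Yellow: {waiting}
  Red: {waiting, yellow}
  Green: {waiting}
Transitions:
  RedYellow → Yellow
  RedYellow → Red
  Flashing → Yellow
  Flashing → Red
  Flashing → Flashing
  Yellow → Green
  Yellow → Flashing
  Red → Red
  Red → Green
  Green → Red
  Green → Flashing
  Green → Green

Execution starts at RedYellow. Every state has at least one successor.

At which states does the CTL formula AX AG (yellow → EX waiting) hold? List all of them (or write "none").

States satisfying AG (yellow → EX waiting): {RedYellow, Flashing, Yellow, Red, Green}.
States satisfying AX AG (yellow → EX waiting): {RedYellow, Flashing, Yellow, Red, Green}.

{RedYellow, Flashing, Yellow, Red, Green}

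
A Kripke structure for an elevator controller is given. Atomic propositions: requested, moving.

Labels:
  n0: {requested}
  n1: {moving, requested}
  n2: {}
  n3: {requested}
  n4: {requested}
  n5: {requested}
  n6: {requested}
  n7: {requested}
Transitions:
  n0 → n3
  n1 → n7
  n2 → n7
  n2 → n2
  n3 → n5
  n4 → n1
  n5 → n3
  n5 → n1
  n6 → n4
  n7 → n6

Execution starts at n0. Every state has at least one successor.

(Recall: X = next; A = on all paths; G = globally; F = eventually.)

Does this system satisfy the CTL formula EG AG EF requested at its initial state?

Yes

States satisfying AG EF requested: {n0, n1, n2, n3, n4, n5, n6, n7}.
States satisfying EG AG EF requested: {n0, n1, n2, n3, n4, n5, n6, n7}.
n0 ∈ Sat(EG AG EF requested).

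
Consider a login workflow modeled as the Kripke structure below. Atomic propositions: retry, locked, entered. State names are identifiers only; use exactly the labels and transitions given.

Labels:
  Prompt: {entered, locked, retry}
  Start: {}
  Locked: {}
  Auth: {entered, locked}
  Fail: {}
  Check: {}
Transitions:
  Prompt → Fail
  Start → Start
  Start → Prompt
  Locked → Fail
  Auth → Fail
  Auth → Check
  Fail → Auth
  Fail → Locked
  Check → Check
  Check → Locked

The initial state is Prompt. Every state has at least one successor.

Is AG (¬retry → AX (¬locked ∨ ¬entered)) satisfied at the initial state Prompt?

States satisfying ¬retry → AX (¬locked ∨ ¬entered): {Prompt, Locked, Auth, Check}.
States satisfying AG (¬retry → AX (¬locked ∨ ¬entered)): ∅.
Fail is reachable from Prompt and violates ¬retry → AX (¬locked ∨ ¬entered), so AG fails at Prompt.
Prompt ∉ Sat(AG (¬retry → AX (¬locked ∨ ¬entered))).

No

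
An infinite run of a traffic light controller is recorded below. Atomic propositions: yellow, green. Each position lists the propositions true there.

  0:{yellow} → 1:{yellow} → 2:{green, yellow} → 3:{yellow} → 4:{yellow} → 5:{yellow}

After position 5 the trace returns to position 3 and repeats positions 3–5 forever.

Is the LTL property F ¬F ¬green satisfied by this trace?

¬F ¬green is false at every position 0..5, so it never becomes true and F ¬F ¬green fails.

No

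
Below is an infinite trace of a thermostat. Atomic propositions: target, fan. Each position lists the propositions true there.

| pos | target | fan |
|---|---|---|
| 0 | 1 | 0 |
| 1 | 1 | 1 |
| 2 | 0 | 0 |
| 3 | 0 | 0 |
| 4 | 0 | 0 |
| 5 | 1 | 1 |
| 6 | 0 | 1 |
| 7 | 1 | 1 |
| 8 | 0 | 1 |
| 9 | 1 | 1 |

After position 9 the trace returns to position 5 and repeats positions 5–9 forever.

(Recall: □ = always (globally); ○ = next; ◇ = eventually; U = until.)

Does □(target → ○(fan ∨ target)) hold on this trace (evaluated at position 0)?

No

target → ○(fan ∨ target) must hold at every position from 0 onward. It fails at position 1, so □(target → ○(fan ∨ target)) is false.
Positions where target holds: 0, 1, 5, 7, 9.
Check ○(fan ∨ target) at each: 0→ok, 1→fails, 5→ok, 7→ok, 9→ok.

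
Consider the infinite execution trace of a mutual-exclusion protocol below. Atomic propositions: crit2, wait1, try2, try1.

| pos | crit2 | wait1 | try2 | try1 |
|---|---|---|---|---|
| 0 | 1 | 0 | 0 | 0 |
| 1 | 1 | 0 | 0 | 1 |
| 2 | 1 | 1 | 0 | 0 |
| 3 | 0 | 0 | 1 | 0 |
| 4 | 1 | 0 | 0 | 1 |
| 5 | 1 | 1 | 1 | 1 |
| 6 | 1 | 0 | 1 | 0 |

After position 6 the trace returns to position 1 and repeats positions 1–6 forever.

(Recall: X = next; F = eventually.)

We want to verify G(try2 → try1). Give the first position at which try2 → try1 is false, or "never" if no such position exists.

3

Check try2 → try1 at each position in order: 0 ✓, 1 ✓, 2 ✓.
At position 3 the labels are {try2}, so try2 → try1 is false there. This is the first violation.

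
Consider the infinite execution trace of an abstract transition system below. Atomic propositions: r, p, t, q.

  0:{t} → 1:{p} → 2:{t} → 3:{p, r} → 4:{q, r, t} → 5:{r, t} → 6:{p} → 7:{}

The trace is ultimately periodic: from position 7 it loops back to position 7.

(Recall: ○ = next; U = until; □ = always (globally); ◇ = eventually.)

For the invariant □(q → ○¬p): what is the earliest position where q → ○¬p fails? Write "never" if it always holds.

q → ○¬p holds at every position 0..7, and those are all the positions the trace ever visits, so the invariant □(q → ○¬p) is never violated.

never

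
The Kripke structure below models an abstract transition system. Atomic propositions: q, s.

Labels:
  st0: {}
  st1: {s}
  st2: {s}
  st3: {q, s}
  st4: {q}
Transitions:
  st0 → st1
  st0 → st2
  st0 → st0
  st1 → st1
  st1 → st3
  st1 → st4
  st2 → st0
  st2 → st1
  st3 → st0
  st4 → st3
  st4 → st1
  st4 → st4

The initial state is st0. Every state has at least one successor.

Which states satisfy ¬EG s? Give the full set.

States satisfying s: {st1, st2, st3}.
States satisfying EG s: {st1, st2}.
States satisfying ¬EG s: {st0, st3, st4}.

{st0, st3, st4}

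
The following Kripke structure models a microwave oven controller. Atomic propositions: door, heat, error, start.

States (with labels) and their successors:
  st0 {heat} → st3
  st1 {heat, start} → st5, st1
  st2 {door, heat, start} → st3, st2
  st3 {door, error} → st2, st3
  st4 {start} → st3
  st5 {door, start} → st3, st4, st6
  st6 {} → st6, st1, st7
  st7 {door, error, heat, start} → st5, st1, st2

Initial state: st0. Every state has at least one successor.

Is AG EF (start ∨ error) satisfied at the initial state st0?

Holds

States satisfying EF (start ∨ error): {st0, st1, st2, st3, st4, st5, st6, st7}.
States satisfying AG EF (start ∨ error): {st0, st1, st2, st3, st4, st5, st6, st7}.
Every state reachable from st0 satisfies EF (start ∨ error).
st0 ∈ Sat(AG EF (start ∨ error)).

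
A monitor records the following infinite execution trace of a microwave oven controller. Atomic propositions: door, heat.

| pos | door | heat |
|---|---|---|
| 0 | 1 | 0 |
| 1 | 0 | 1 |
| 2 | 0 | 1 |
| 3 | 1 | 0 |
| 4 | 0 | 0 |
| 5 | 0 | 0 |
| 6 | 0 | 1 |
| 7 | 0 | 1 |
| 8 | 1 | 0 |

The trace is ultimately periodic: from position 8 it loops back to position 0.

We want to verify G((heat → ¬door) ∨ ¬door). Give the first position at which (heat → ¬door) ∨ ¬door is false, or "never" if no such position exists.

(heat → ¬door) ∨ ¬door holds at every position 0..8, and those are all the positions the trace ever visits, so the invariant G((heat → ¬door) ∨ ¬door) is never violated.

never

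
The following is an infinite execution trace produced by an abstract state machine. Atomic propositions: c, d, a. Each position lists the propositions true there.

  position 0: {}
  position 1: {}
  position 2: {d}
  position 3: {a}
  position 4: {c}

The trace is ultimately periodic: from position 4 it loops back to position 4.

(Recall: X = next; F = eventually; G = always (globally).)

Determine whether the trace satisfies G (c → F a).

c → F a must hold at every position from 0 onward. It fails at position 4, so G (c → F a) is false.
Positions where c holds: 4.
Check F a at each: 4→fails.

No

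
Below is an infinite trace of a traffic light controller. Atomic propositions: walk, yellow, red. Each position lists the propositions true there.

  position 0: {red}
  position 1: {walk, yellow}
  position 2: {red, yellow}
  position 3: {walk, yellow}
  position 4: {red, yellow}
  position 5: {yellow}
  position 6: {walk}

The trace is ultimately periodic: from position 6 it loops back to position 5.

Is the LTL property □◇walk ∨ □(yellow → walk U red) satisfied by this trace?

◇walk holds at every position 0..6, and those are all positions ever visited, so □◇walk holds.
yellow → walk U red must hold at every position from 0 onward. It fails at position 5, so □(yellow → walk U red) is false.
Positions where yellow holds: 1, 2, 3, 4, 5.
Check walk U red at each: 1→ok, 2→ok, 3→ok, 4→ok, 5→fails.
At position 0: □◇walk is true; □(yellow → walk U red) is false; so □◇walk ∨ □(yellow → walk U red) is true.

Yes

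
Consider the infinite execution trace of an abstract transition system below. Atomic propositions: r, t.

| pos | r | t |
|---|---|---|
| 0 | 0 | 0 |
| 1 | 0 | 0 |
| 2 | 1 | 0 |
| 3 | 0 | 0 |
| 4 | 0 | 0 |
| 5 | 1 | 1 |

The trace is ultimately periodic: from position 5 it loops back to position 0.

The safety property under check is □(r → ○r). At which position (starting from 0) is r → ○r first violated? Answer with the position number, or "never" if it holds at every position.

Check r → ○r at each position in order: 0 ✓, 1 ✓.
At position 2 the labels are {r} and the next position 3 has {}, so r → ○r is false there. This is the first violation.

2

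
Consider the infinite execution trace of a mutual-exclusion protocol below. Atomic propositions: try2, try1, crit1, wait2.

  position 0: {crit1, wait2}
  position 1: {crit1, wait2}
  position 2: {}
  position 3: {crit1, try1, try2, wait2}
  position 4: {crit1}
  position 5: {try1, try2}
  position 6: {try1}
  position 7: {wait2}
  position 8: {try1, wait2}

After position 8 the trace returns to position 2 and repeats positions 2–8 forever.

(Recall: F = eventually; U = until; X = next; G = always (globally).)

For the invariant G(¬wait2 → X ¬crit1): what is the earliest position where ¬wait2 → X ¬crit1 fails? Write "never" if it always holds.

Check ¬wait2 → X ¬crit1 at each position in order: 0 ✓, 1 ✓.
At position 2 the labels are {} and the next position 3 has {crit1, try1, try2, wait2}, so ¬wait2 → X ¬crit1 is false there. This is the first violation.

2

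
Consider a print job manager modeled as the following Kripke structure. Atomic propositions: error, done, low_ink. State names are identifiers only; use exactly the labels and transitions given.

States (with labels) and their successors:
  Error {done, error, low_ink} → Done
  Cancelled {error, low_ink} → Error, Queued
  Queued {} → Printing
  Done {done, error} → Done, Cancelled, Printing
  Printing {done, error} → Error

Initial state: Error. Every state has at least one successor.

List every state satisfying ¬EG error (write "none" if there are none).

States satisfying error: {Error, Cancelled, Done, Printing}.
States satisfying EG error: {Error, Cancelled, Done, Printing}.
States satisfying ¬EG error: {Queued}.

{Queued}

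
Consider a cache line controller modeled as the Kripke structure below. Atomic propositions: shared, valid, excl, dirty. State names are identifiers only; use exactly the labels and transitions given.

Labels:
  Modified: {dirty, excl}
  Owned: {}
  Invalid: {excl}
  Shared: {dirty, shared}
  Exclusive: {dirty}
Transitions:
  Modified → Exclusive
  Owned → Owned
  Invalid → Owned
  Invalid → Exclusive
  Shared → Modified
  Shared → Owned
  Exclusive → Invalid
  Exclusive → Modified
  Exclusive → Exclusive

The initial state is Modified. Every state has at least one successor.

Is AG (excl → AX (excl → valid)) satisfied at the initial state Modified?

Holds

States satisfying excl → AX (excl → valid): {Modified, Owned, Invalid, Shared, Exclusive}.
States satisfying AG (excl → AX (excl → valid)): {Modified, Owned, Invalid, Shared, Exclusive}.
Every state reachable from Modified satisfies excl → AX (excl → valid).
Modified ∈ Sat(AG (excl → AX (excl → valid))).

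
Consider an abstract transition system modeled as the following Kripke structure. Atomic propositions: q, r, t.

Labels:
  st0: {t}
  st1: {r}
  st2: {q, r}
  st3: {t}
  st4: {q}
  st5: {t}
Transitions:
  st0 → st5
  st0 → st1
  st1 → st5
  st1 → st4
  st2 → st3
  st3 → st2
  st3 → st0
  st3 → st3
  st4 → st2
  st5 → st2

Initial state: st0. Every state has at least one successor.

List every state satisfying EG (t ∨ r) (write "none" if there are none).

{st0, st1, st2, st3, st5}

States satisfying t ∨ r: {st0, st1, st2, st3, st5}.
States satisfying EG (t ∨ r): {st0, st1, st2, st3, st5}.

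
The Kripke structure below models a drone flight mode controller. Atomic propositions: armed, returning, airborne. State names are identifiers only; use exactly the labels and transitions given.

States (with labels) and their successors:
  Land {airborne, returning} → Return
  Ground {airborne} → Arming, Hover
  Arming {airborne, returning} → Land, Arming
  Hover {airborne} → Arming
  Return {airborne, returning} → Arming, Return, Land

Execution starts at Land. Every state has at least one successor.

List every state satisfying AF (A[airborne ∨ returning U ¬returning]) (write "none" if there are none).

{Ground, Hover}

States satisfying A[airborne ∨ returning U ¬returning]: {Ground, Hover}.
States satisfying AF (A[airborne ∨ returning U ¬returning]): {Ground, Hover}.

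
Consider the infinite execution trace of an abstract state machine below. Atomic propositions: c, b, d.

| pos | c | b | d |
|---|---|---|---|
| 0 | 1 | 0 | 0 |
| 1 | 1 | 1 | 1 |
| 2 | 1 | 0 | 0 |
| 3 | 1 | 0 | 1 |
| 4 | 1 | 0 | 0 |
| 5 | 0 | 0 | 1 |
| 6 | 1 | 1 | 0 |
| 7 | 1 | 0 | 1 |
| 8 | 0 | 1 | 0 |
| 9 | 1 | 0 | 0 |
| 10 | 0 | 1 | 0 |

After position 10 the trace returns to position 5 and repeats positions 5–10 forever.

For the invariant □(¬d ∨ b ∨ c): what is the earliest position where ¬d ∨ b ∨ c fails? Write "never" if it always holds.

Check ¬d ∨ b ∨ c at each position in order: 0 ✓, 1 ✓, 2 ✓, 3 ✓, 4 ✓.
At position 5 the labels are {d}, so ¬d ∨ b ∨ c is false there. This is the first violation.

5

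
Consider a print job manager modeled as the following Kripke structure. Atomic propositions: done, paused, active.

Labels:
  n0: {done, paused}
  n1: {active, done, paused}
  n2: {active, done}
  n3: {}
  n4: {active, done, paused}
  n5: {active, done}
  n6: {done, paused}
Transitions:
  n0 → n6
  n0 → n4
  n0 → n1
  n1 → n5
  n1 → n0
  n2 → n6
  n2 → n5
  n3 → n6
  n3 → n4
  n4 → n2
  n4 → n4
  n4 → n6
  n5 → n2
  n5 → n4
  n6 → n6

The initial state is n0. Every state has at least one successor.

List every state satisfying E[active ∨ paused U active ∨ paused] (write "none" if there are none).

{n0, n1, n2, n4, n5, n6}

States satisfying active ∨ paused: {n0, n1, n2, n4, n5, n6}.
States satisfying E[active ∨ paused U active ∨ paused]: {n0, n1, n2, n4, n5, n6}.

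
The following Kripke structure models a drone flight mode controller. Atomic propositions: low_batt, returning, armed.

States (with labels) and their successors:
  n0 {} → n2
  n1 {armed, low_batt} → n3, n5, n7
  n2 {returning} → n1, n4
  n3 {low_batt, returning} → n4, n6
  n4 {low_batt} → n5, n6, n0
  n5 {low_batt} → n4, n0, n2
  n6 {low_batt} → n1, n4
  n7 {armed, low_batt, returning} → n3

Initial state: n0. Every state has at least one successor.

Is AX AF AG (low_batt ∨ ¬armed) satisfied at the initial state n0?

Satisfied

States satisfying AF AG (low_batt ∨ ¬armed): {n0, n1, n2, n3, n4, n5, n6, n7}.
States satisfying AX AF AG (low_batt ∨ ¬armed): {n0, n1, n2, n3, n4, n5, n6, n7}.
n0 ∈ Sat(AX AF AG (low_batt ∨ ¬armed)).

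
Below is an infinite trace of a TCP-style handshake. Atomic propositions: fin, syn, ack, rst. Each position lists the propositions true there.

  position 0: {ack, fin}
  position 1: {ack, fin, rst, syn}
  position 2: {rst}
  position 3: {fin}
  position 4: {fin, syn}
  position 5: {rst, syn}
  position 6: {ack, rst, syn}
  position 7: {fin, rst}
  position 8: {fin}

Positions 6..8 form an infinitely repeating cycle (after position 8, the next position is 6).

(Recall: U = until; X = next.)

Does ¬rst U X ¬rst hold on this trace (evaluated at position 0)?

Does not hold

Walking from position 0: at position 1, X ¬rst has not yet held and ¬rst fails, so ¬rst U X ¬rst is false.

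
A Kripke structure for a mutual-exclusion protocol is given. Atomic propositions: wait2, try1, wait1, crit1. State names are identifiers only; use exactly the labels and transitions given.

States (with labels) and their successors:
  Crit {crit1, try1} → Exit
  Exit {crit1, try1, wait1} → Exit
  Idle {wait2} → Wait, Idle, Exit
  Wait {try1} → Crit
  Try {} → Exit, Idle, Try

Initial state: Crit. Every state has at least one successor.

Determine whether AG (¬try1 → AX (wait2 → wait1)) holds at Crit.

States satisfying ¬try1 → AX (wait2 → wait1): {Crit, Exit, Wait}.
States satisfying AG (¬try1 → AX (wait2 → wait1)): {Crit, Exit, Wait}.
Every state reachable from Crit satisfies ¬try1 → AX (wait2 → wait1).
Crit ∈ Sat(AG (¬try1 → AX (wait2 → wait1))).

Satisfied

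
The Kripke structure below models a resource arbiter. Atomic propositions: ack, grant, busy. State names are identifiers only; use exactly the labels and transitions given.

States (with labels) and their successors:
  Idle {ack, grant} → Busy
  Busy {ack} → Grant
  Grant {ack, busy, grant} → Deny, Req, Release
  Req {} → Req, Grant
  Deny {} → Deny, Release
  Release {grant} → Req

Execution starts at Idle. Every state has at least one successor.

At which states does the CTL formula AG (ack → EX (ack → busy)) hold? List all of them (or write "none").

{Busy, Grant, Req, Deny, Release}

States satisfying ack → EX (ack → busy): {Busy, Grant, Req, Deny, Release}.
States satisfying AG (ack → EX (ack → busy)): {Busy, Grant, Req, Deny, Release}.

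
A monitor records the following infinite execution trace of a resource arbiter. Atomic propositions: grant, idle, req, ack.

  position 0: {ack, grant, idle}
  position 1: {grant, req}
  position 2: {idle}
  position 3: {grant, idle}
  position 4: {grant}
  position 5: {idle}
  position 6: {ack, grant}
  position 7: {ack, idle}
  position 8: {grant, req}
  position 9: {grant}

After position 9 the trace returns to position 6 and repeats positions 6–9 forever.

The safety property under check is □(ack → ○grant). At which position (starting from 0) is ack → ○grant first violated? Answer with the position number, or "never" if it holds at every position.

6

Check ack → ○grant at each position in order: 0 ✓, 1 ✓, 2 ✓, 3 ✓, 4 ✓, 5 ✓.
At position 6 the labels are {ack, grant} and the next position 7 has {ack, idle}, so ack → ○grant is false there. This is the first violation.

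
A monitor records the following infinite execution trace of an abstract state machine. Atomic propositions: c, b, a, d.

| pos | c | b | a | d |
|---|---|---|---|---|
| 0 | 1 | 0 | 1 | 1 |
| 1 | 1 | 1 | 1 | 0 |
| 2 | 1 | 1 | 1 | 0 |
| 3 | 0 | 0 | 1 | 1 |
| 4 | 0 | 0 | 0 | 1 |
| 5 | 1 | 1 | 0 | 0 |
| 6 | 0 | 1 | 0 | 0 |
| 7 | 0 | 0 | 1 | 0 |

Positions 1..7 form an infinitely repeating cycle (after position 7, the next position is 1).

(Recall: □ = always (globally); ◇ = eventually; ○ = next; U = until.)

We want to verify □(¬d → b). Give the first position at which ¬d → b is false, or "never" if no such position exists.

7

Check ¬d → b at each position in order: 0 ✓, 1 ✓, 2 ✓, 3 ✓, 4 ✓, 5 ✓, 6 ✓.
At position 7 the labels are {a}, so ¬d → b is false there. This is the first violation.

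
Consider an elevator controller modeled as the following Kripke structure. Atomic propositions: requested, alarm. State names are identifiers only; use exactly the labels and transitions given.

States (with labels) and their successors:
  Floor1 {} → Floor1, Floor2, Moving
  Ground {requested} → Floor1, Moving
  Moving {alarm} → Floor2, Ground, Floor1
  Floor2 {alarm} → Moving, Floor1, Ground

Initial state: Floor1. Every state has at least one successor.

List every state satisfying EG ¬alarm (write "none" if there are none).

States satisfying ¬alarm: {Floor1, Ground}.
States satisfying EG ¬alarm: {Floor1, Ground}.

{Floor1, Ground}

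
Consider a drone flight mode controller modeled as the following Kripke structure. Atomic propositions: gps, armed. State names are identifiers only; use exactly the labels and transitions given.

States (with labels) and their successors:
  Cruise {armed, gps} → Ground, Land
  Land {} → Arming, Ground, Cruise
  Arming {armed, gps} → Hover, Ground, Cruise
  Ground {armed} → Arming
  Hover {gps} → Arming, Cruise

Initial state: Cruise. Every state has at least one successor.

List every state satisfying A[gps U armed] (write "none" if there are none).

{Cruise, Arming, Ground, Hover}

States satisfying gps: {Cruise, Arming, Hover}.
States satisfying armed: {Cruise, Arming, Ground}.
States satisfying A[gps U armed]: {Cruise, Arming, Ground, Hover}.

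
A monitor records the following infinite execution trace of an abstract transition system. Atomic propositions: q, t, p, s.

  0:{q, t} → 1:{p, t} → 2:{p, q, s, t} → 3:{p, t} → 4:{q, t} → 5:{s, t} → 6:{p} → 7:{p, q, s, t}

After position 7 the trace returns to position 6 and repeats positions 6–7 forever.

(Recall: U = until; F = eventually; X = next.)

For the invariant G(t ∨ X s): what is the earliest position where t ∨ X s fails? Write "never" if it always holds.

never

t ∨ X s holds at every position 0..7, and those are all the positions the trace ever visits, so the invariant G(t ∨ X s) is never violated.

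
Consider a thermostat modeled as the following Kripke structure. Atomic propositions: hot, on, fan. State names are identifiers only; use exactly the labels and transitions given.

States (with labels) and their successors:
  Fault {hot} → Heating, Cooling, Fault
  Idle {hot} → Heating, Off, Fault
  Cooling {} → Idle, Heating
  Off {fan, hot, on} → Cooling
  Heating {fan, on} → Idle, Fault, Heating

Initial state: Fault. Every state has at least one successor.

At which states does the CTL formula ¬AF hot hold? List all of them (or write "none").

States satisfying hot: {Fault, Idle, Off}.
States satisfying AF hot: {Fault, Idle, Off}.
States satisfying ¬AF hot: {Cooling, Heating}.

{Cooling, Heating}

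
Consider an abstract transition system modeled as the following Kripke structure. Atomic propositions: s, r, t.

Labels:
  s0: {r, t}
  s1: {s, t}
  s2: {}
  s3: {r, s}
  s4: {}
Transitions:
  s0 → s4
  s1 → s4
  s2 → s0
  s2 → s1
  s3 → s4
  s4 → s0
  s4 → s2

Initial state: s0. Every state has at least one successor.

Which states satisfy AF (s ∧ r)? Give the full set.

{s3}

States satisfying s ∧ r: {s3}.
States satisfying AF (s ∧ r): {s3}.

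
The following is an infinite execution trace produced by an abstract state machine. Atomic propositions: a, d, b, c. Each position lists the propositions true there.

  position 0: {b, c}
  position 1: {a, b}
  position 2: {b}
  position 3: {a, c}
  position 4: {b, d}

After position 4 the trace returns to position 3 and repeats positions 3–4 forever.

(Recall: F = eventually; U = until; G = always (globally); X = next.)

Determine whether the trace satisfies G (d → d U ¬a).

Yes

d → d U ¬a holds at every position 0..4, and those are all positions ever visited, so G (d → d U ¬a) holds.
Positions where d holds: 4.
Check d U ¬a at each: 4→ok.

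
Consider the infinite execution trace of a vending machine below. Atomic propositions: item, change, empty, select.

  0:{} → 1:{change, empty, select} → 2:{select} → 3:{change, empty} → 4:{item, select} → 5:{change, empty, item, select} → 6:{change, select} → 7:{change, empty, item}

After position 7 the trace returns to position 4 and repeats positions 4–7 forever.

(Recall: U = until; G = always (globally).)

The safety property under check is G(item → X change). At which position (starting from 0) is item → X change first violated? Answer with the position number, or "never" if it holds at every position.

Check item → X change at each position in order: 0 ✓, 1 ✓, 2 ✓, 3 ✓, 4 ✓, 5 ✓, 6 ✓.
At position 7 the labels are {change, empty, item} and the next position 4 has {item, select}, so item → X change is false there. This is the first violation.

7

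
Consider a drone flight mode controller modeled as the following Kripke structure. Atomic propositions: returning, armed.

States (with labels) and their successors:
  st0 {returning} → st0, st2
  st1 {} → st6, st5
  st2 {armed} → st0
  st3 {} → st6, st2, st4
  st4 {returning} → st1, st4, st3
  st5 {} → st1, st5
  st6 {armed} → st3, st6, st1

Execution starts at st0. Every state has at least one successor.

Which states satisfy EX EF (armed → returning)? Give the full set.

States satisfying EF (armed → returning): {st0, st1, st2, st3, st4, st5, st6}.
States satisfying EX EF (armed → returning): {st0, st1, st2, st3, st4, st5, st6}.

{st0, st1, st2, st3, st4, st5, st6}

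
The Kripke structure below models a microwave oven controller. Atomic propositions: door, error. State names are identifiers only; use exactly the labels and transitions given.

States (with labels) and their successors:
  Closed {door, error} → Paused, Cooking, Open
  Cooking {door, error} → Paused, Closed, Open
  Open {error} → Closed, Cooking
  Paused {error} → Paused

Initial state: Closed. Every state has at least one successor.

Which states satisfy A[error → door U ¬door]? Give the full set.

{Open, Paused}

States satisfying error → door: {Closed, Cooking}.
States satisfying ¬door: {Open, Paused}.
States satisfying A[error → door U ¬door]: {Open, Paused}.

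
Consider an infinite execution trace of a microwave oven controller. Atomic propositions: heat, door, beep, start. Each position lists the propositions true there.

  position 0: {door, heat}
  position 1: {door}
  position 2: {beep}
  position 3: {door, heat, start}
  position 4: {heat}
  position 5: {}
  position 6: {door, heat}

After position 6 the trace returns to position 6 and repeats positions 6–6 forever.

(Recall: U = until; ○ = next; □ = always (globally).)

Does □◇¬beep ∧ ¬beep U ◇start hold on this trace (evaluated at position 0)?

◇¬beep holds at every position 0..6, and those are all positions ever visited, so □◇¬beep holds.
Walking from position 0: ◇start first holds at position 0, and ¬beep holds at every earlier position along the way, so ¬beep U ◇start holds.
At position 0: □◇¬beep is true; ¬beep U ◇start is true; so □◇¬beep ∧ ¬beep U ◇start is true.

Satisfied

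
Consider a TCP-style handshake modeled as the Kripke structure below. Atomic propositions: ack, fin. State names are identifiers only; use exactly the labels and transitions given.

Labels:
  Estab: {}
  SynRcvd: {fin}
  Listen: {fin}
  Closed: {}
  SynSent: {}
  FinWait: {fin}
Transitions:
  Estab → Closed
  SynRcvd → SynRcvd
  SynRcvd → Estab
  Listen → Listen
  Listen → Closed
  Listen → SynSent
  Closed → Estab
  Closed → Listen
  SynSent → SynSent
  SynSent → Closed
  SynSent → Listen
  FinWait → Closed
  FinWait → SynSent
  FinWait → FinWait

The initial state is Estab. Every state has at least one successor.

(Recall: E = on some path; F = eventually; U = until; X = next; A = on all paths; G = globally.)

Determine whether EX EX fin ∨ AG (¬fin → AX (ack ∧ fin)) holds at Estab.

Satisfied

States satisfying EX fin: {SynRcvd, Listen, Closed, SynSent, FinWait}.
States satisfying EX EX fin: {Estab, SynRcvd, Listen, Closed, SynSent, FinWait}.
States satisfying ¬fin → AX (ack ∧ fin): {SynRcvd, Listen, FinWait}.
States satisfying AG (¬fin → AX (ack ∧ fin)): ∅.
States satisfying EX EX fin ∨ AG (¬fin → AX (ack ∧ fin)): {Estab, SynRcvd, Listen, Closed, SynSent, FinWait}.
Estab ∈ Sat(EX EX fin ∨ AG (¬fin → AX (ack ∧ fin))).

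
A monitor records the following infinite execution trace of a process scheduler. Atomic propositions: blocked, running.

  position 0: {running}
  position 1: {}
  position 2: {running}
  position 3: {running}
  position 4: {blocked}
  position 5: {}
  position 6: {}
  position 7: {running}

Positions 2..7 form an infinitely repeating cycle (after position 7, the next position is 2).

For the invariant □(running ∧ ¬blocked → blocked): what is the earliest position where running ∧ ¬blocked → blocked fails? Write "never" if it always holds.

0

At position 0 the labels are {running}, so running ∧ ¬blocked → blocked is false there. This is the first violation.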